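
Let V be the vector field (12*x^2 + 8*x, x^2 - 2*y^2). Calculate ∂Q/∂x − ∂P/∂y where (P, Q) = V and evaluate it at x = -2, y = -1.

∂V₂/∂x = 2*x
∂V₁/∂y = 0
Scalar curl = 2*x
At (-2, -1): -4.

-4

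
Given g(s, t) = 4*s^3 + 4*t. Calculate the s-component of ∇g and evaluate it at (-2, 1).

48

(∇g)_1 = ∂g/∂s = 12*s^2
At (-2, 1): 48.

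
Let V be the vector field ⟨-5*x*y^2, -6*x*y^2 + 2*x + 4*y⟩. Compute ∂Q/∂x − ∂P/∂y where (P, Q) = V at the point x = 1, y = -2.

-42

∂V₂/∂x = -6*y^2 + 2
∂V₁/∂y = -10*x*y
Scalar curl = 10*x*y - 6*y^2 + 2
At (1, -2): -42.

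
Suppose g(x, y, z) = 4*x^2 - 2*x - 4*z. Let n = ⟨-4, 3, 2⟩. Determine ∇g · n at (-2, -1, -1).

64

∂g/∂x = 8*x - 2
∂g/∂y = 0
∂g/∂z = -4
∇g at (-2, -1, -1) = (-18, 0, -4)
∇g · n = (-18)(-4) + (0)(3) + (-4)(2) = 64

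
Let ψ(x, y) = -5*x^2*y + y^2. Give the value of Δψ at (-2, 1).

-8

∂²ψ/∂x² = -10*y
∂²ψ/∂y² = 2
∇²ψ = -10*y + 2
At (-2, 1): -8.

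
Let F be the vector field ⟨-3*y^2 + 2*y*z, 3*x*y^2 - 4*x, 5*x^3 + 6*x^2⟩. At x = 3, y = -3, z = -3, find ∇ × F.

(0, -177, 11)

(∇×F)₁ = ∂F₃/∂y − ∂F₂/∂z = 0
(∇×F)₂ = ∂F₁/∂z − ∂F₃/∂x = -15*x^2 - 12*x + 2*y
(∇×F)₃ = ∂F₂/∂x − ∂F₁/∂y = 3*y^2 + 6*y - 2*z - 4
∇×F = (0, -15*x^2 - 12*x + 2*y, 3*y^2 + 6*y - 2*z - 4)
At (3, -3, -3): (0, -177, 11).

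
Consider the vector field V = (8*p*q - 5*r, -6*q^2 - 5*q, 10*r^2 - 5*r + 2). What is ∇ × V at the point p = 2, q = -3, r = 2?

(0, -5, -16)

(∇×V)₁ = ∂V₃/∂q − ∂V₂/∂r = 0
(∇×V)₂ = ∂V₁/∂r − ∂V₃/∂p = -5
(∇×V)₃ = ∂V₂/∂p − ∂V₁/∂q = -8*p
∇×V = (0, -5, -8*p)
At (2, -3, 2): (0, -5, -16).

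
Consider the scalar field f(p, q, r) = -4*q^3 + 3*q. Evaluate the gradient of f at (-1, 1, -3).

∂f/∂p = 0
∂f/∂q = -12*q^2 + 3
∂f/∂r = 0
∇f = (0, -12*q^2 + 3, 0)
At (-1, 1, -3): (0, -9, 0).

(0, -9, 0)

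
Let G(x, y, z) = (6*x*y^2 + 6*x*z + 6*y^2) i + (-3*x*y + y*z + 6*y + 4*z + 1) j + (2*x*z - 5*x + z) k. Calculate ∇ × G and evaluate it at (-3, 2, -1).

(∇×G)₁ = ∂G₃/∂y − ∂G₂/∂z = -y - 4
(∇×G)₂ = ∂G₁/∂z − ∂G₃/∂x = 6*x - 2*z + 5
(∇×G)₃ = ∂G₂/∂x − ∂G₁/∂y = -12*x*y - 15*y
∇×G = (-y - 4, 6*x - 2*z + 5, -12*x*y - 15*y)
At (-3, 2, -1): (-6, -11, 42).

(-6, -11, 42)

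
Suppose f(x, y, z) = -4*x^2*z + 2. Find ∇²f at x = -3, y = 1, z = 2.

∂²f/∂x² = -8*z
∂²f/∂y² = 0
∂²f/∂z² = 0
∇²f = -8*z
At (-3, 1, 2): -16.

-16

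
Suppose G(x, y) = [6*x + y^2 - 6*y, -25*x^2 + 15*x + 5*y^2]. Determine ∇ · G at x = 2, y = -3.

-24

∂G₁/∂x = 6
∂G₂/∂y = 10*y
∇·G = 10*y + 6
At (2, -3): -24.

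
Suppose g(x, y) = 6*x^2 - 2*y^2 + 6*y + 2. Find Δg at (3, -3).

8

∂²g/∂x² = 12
∂²g/∂y² = -4
∇²g = 8
At (3, -3): 8.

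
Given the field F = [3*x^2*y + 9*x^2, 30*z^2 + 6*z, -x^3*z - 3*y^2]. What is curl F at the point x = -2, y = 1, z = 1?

(∇×F)₁ = ∂F₃/∂y − ∂F₂/∂z = -6*y - 60*z - 6
(∇×F)₂ = ∂F₁/∂z − ∂F₃/∂x = 3*x^2*z
(∇×F)₃ = ∂F₂/∂x − ∂F₁/∂y = -3*x^2
∇×F = (-6*y - 60*z - 6, 3*x^2*z, -3*x^2)
At (-2, 1, 1): (-72, 12, -12).

(-72, 12, -12)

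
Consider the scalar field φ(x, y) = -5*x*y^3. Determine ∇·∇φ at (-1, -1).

-30

∂²φ/∂x² = 0
∂²φ/∂y² = -30*x*y
∇²φ = -30*x*y
At (-1, -1): -30.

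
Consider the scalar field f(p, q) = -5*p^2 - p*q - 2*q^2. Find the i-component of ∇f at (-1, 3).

(∇f)_1 = ∂f/∂p = -10*p - q
At (-1, 3): 7.

7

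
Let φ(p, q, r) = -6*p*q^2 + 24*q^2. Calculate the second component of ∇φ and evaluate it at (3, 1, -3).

12

(∇φ)_2 = ∂φ/∂q = -12*p*q + 48*q
At (3, 1, -3): 12.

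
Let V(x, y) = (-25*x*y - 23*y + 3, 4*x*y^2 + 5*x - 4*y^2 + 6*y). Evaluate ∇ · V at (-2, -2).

104

∂V₁/∂x = -25*y
∂V₂/∂y = 8*x*y - 8*y + 6
∇·V = 8*x*y - 33*y + 6
At (-2, -2): 104.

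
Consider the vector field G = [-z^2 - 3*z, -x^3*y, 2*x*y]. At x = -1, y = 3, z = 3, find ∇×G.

(-2, -15, -9)

(∇×G)₁ = ∂G₃/∂y − ∂G₂/∂z = 2*x
(∇×G)₂ = ∂G₁/∂z − ∂G₃/∂x = -2*y - 2*z - 3
(∇×G)₃ = ∂G₂/∂x − ∂G₁/∂y = -3*x^2*y
∇×G = (2*x, -2*y - 2*z - 3, -3*x^2*y)
At (-1, 3, 3): (-2, -15, -9).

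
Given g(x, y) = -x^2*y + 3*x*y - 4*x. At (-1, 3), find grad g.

∂g/∂x = -2*x*y + 3*y - 4
∂g/∂y = -x^2 + 3*x
∇g = (-2*x*y + 3*y - 4, -x^2 + 3*x)
At (-1, 3): (11, -4).

(11, -4)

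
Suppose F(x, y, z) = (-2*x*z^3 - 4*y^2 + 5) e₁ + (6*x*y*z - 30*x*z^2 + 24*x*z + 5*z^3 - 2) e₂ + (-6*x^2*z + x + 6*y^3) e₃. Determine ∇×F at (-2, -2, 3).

(-399, 35, -250)

(∇×F)₁ = ∂F₃/∂y − ∂F₂/∂z = -6*x*y + 60*x*z - 24*x + 18*y^2 - 15*z^2
(∇×F)₂ = ∂F₁/∂z − ∂F₃/∂x = -6*x*z^2 + 12*x*z - 1
(∇×F)₃ = ∂F₂/∂x − ∂F₁/∂y = 6*y*z + 8*y - 30*z^2 + 24*z
∇×F = (-6*x*y + 60*x*z - 24*x + 18*y^2 - 15*z^2, -6*x*z^2 + 12*x*z - 1, 6*y*z + 8*y - 30*z^2 + 24*z)
At (-2, -2, 3): (-399, 35, -250).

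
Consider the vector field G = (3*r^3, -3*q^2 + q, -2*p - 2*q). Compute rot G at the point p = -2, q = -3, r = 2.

(-2, 38, 0)

(∇×G)₁ = ∂G₃/∂q − ∂G₂/∂r = -2
(∇×G)₂ = ∂G₁/∂r − ∂G₃/∂p = 9*r^2 + 2
(∇×G)₃ = ∂G₂/∂p − ∂G₁/∂q = 0
∇×G = (-2, 9*r^2 + 2, 0)
At (-2, -3, 2): (-2, 38, 0).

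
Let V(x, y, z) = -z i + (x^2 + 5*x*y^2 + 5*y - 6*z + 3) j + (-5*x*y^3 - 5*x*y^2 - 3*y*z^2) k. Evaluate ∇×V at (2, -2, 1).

(∇×V)₁ = ∂V₃/∂y − ∂V₂/∂z = -15*x*y^2 - 10*x*y - 3*z^2 + 6
(∇×V)₂ = ∂V₁/∂z − ∂V₃/∂x = 5*y^3 + 5*y^2 - 1
(∇×V)₃ = ∂V₂/∂x − ∂V₁/∂y = 2*x + 5*y^2
∇×V = (-15*x*y^2 - 10*x*y - 3*z^2 + 6, 5*y^3 + 5*y^2 - 1, 2*x + 5*y^2)
At (2, -2, 1): (-77, -21, 24).

(-77, -21, 24)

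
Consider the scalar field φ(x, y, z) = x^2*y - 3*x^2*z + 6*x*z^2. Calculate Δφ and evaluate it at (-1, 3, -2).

6

∂²φ/∂x² = 2*(y - 3*z)
∂²φ/∂y² = 0
∂²φ/∂z² = 12*x
∇²φ = 12*x + 2*y - 6*z
At (-1, 3, -2): 6.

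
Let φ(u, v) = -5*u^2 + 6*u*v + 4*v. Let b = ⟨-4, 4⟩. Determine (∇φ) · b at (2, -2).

192

∂φ/∂u = -10*u + 6*v
∂φ/∂v = 6*u + 4
∇φ at (2, -2) = (-32, 16)
∇φ · b = (-32)(-4) + (16)(4) = 192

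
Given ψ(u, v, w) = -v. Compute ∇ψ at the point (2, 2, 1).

(0, -1, 0)

∂ψ/∂u = 0
∂ψ/∂v = -1
∂ψ/∂w = 0
∇ψ = (0, -1, 0)
At (2, 2, 1): (0, -1, 0).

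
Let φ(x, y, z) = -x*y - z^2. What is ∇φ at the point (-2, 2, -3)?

(-2, 2, 6)

∂φ/∂x = -y
∂φ/∂y = -x
∂φ/∂z = -2*z
∇φ = (-y, -x, -2*z)
At (-2, 2, -3): (-2, 2, 6).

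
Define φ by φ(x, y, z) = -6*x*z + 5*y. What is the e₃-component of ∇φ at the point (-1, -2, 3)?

(∇φ)_3 = ∂φ/∂z = -6*x
At (-1, -2, 3): 6.

6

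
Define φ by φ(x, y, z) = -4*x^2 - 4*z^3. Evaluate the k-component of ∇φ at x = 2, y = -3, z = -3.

(∇φ)_3 = ∂φ/∂z = -12*z^2
At (2, -3, -3): -108.

-108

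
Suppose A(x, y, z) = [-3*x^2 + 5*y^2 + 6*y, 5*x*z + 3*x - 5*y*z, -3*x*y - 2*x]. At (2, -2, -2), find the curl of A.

(-26, -4, 7)

(∇×A)₁ = ∂A₃/∂y − ∂A₂/∂z = -8*x + 5*y
(∇×A)₂ = ∂A₁/∂z − ∂A₃/∂x = 3*y + 2
(∇×A)₃ = ∂A₂/∂x − ∂A₁/∂y = -10*y + 5*z - 3
∇×A = (-8*x + 5*y, 3*y + 2, -10*y + 5*z - 3)
At (2, -2, -2): (-26, -4, 7).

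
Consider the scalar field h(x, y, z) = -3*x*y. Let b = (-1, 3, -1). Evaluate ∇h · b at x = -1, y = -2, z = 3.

3

∂h/∂x = -3*y
∂h/∂y = -3*x
∂h/∂z = 0
∇h at (-1, -2, 3) = (6, 3, 0)
∇h · b = (6)(-1) + (3)(3) + (0)(-1) = 3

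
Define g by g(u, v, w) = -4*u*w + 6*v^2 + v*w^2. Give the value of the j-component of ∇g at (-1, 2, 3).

33

(∇g)_2 = ∂g/∂v = 12*v + w^2
At (-1, 2, 3): 33.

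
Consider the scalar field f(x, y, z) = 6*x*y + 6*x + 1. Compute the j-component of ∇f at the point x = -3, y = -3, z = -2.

(∇f)_2 = ∂f/∂y = 6*x
At (-3, -3, -2): -18.

-18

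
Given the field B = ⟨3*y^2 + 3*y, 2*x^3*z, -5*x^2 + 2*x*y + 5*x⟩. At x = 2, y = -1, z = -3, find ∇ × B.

(∇×B)₁ = ∂B₃/∂y − ∂B₂/∂z = -2*x^3 + 2*x
(∇×B)₂ = ∂B₁/∂z − ∂B₃/∂x = 10*x - 2*y - 5
(∇×B)₃ = ∂B₂/∂x − ∂B₁/∂y = 6*x^2*z - 6*y - 3
∇×B = (-2*x^3 + 2*x, 10*x - 2*y - 5, 6*x^2*z - 6*y - 3)
At (2, -1, -3): (-12, 17, -69).

(-12, 17, -69)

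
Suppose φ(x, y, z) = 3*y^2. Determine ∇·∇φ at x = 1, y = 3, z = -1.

6

∂²φ/∂x² = 0
∂²φ/∂y² = 6
∂²φ/∂z² = 0
∇²φ = 6
At (1, 3, -1): 6.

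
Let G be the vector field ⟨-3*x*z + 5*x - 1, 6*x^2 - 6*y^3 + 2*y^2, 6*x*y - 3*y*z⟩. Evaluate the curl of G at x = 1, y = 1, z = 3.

(∇×G)₁ = ∂G₃/∂y − ∂G₂/∂z = 6*x - 3*z
(∇×G)₂ = ∂G₁/∂z − ∂G₃/∂x = -3*x - 6*y
(∇×G)₃ = ∂G₂/∂x − ∂G₁/∂y = 12*x
∇×G = (6*x - 3*z, -3*x - 6*y, 12*x)
At (1, 1, 3): (-3, -9, 12).

(-3, -9, 12)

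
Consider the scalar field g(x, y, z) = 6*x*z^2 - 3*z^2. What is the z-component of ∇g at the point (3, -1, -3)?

(∇g)_3 = ∂g/∂z = 12*x*z - 6*z
At (3, -1, -3): -90.

-90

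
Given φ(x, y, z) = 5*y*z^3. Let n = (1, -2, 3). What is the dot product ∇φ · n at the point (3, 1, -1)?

55

∂φ/∂x = 0
∂φ/∂y = 5*z^3
∂φ/∂z = 15*y*z^2
∇φ at (3, 1, -1) = (0, -5, 15)
∇φ · n = (0)(1) + (-5)(-2) + (15)(3) = 55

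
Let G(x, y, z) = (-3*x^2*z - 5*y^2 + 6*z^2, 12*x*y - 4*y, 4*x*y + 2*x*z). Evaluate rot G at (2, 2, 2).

(8, 0, 44)

(∇×G)₁ = ∂G₃/∂y − ∂G₂/∂z = 4*x
(∇×G)₂ = ∂G₁/∂z − ∂G₃/∂x = -3*x^2 - 4*y + 10*z
(∇×G)₃ = ∂G₂/∂x − ∂G₁/∂y = 22*y
∇×G = (4*x, -3*x^2 - 4*y + 10*z, 22*y)
At (2, 2, 2): (8, 0, 44).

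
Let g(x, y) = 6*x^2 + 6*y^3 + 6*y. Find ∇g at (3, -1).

(36, 24)

∂g/∂x = 12*x
∂g/∂y = 18*y^2 + 6
∇g = (12*x, 18*y^2 + 6)
At (3, -1): (36, 24).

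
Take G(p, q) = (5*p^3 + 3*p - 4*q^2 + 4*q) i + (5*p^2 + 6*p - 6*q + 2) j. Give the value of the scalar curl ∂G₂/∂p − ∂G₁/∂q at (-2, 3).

6

∂G₂/∂p = 10*p + 6
∂G₁/∂q = -8*q + 4
Scalar curl = 10*p + 8*q + 2
At (-2, 3): 6.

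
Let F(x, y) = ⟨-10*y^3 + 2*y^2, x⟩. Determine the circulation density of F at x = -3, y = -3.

283

∂F₂/∂x = 1
∂F₁/∂y = -30*y^2 + 4*y
Scalar curl = 30*y^2 - 4*y + 1
At (-3, -3): 283.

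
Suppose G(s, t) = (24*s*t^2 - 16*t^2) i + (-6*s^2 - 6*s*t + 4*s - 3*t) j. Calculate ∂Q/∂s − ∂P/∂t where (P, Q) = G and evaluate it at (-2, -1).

∂G₂/∂s = -12*s - 6*t + 4
∂G₁/∂t = 48*s*t - 32*t
Scalar curl = -48*s*t - 12*s + 26*t + 4
At (-2, -1): -94.

-94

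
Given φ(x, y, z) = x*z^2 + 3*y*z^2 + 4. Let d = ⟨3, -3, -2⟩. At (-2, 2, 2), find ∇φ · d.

∂φ/∂x = z^2
∂φ/∂y = 3*z^2
∂φ/∂z = 2*x*z + 6*y*z
∇φ at (-2, 2, 2) = (4, 12, 16)
∇φ · d = (4)(3) + (12)(-3) + (16)(-2) = -56

-56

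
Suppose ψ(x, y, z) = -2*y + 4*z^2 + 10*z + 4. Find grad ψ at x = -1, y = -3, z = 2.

(0, -2, 26)

∂ψ/∂x = 0
∂ψ/∂y = -2
∂ψ/∂z = 8*z + 10
∇ψ = (0, -2, 8*z + 10)
At (-1, -3, 2): (0, -2, 26).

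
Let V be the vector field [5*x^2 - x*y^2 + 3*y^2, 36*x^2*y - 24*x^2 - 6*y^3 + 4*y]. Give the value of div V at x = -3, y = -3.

∂V₁/∂x = 10*x - y^2
∂V₂/∂y = 36*x^2 - 18*y^2 + 4
∇·V = 36*x^2 + 10*x - 19*y^2 + 4
At (-3, -3): 127.

127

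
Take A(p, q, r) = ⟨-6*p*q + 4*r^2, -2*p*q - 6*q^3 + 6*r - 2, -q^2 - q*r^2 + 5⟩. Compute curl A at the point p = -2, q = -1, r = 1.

(∇×A)₁ = ∂A₃/∂q − ∂A₂/∂r = -2*q - r^2 - 6
(∇×A)₂ = ∂A₁/∂r − ∂A₃/∂p = 8*r
(∇×A)₃ = ∂A₂/∂p − ∂A₁/∂q = 6*p - 2*q
∇×A = (-2*q - r^2 - 6, 8*r, 6*p - 2*q)
At (-2, -1, 1): (-5, 8, -10).

(-5, 8, -10)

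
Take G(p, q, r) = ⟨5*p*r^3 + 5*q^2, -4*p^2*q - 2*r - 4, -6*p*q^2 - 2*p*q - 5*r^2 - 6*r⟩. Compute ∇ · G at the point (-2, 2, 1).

-27

∂G₁/∂p = 5*r^3
∂G₂/∂q = -4*p^2
∂G₃/∂r = -10*r - 6
∇·G = -4*p^2 + 5*r^3 - 10*r - 6
At (-2, 2, 1): -27.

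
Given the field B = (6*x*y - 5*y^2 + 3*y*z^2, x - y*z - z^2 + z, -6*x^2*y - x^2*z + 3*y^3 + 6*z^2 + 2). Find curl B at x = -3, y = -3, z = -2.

(∇×B)₁ = ∂B₃/∂y − ∂B₂/∂z = -6*x^2 + 9*y^2 + y + 2*z - 1
(∇×B)₂ = ∂B₁/∂z − ∂B₃/∂x = 12*x*y + 2*x*z + 6*y*z
(∇×B)₃ = ∂B₂/∂x − ∂B₁/∂y = -6*x + 10*y - 3*z^2 + 1
∇×B = (-6*x^2 + 9*y^2 + y + 2*z - 1, 12*x*y + 2*x*z + 6*y*z, -6*x + 10*y - 3*z^2 + 1)
At (-3, -3, -2): (19, 156, -23).

(19, 156, -23)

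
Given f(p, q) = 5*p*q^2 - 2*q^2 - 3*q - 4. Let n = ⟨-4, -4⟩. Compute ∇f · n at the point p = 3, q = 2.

∂f/∂p = 5*q^2
∂f/∂q = 10*p*q - 4*q - 3
∇f at (3, 2) = (20, 49)
∇f · n = (20)(-4) + (49)(-4) = -276

-276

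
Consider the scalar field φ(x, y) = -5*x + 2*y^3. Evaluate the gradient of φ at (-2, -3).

(-5, 54)

∂φ/∂x = -5
∂φ/∂y = 6*y^2
∇φ = (-5, 6*y^2)
At (-2, -3): (-5, 54).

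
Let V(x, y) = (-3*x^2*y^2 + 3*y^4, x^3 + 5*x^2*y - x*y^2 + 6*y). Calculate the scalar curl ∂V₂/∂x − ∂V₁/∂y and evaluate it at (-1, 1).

∂V₂/∂x = 3*x^2 + 10*x*y - y^2
∂V₁/∂y = -6*x^2*y + 12*y^3
Scalar curl = 6*x^2*y + 3*x^2 + 10*x*y - 12*y^3 - y^2
At (-1, 1): -14.

-14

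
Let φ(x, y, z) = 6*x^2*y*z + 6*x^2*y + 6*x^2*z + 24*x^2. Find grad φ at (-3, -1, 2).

(-108, 162, 0)

∂φ/∂x = 12*x*y*z + 12*x*y + 12*x*z + 48*x
∂φ/∂y = 6*x^2*z + 6*x^2
∂φ/∂z = 6*x^2*y + 6*x^2
∇φ = (12*x*y*z + 12*x*y + 12*x*z + 48*x, 6*x^2*z + 6*x^2, 6*x^2*y + 6*x^2)
At (-3, -1, 2): (-108, 162, 0).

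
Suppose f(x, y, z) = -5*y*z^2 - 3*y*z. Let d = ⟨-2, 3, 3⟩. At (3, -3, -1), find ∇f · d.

-69

∂f/∂x = 0
∂f/∂y = -5*z^2 - 3*z
∂f/∂z = -10*y*z - 3*y
∇f at (3, -3, -1) = (0, -2, -21)
∇f · d = (0)(-2) + (-2)(3) + (-21)(3) = -69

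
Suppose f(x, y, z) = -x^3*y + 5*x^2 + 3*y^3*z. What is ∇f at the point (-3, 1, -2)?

∂f/∂x = -3*x^2*y + 10*x
∂f/∂y = -x^3 + 9*y^2*z
∂f/∂z = 3*y^3
∇f = (-3*x^2*y + 10*x, -x^3 + 9*y^2*z, 3*y^3)
At (-3, 1, -2): (-57, 9, 3).

(-57, 9, 3)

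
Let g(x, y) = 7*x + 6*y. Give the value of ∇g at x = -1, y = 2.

∂g/∂x = 7
∂g/∂y = 6
∇g = (7, 6)
At (-1, 2): (7, 6).

(7, 6)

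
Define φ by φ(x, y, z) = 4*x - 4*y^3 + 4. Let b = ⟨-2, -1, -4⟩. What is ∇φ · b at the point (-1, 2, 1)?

40

∂φ/∂x = 4
∂φ/∂y = -12*y^2
∂φ/∂z = 0
∇φ at (-1, 2, 1) = (4, -48, 0)
∇φ · b = (4)(-2) + (-48)(-1) + (0)(-4) = 40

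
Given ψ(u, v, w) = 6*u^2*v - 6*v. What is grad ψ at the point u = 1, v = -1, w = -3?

(-12, 0, 0)

∂ψ/∂u = 12*u*v
∂ψ/∂v = 6*u^2 - 6
∂ψ/∂w = 0
∇ψ = (12*u*v, 6*u^2 - 6, 0)
At (1, -1, -3): (-12, 0, 0).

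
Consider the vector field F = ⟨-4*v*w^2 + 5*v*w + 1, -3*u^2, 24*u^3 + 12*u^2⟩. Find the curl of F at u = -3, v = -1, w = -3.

(0, -605, 69)

(∇×F)₁ = ∂F₃/∂v − ∂F₂/∂w = 0
(∇×F)₂ = ∂F₁/∂w − ∂F₃/∂u = -72*u^2 - 24*u - 8*v*w + 5*v
(∇×F)₃ = ∂F₂/∂u − ∂F₁/∂v = -6*u + 4*w^2 - 5*w
∇×F = (0, -72*u^2 - 24*u - 8*v*w + 5*v, -6*u + 4*w^2 - 5*w)
At (-3, -1, -3): (0, -605, 69).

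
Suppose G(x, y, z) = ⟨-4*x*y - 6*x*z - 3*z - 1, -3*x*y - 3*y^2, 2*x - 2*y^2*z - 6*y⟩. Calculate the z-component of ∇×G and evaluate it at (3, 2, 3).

(∇×G)_3 = ∂G₂/∂x − ∂G₁/∂y
= -3*y − (-4*x)
= 4*x - 3*y
At (3, 2, 3): 6.

6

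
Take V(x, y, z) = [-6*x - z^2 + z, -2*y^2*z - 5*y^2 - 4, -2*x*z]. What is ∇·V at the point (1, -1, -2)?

∂V₁/∂x = -6
∂V₂/∂y = -4*y*z - 10*y
∂V₃/∂z = -2*x
∇·V = -2*x - 4*y*z - 10*y - 6
At (1, -1, -2): -6.

-6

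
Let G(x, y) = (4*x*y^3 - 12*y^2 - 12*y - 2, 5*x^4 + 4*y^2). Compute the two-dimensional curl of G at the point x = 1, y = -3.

∂G₂/∂x = 20*x^3
∂G₁/∂y = 12*x*y^2 - 24*y - 12
Scalar curl = 20*x^3 - 12*x*y^2 + 24*y + 12
At (1, -3): -148.

-148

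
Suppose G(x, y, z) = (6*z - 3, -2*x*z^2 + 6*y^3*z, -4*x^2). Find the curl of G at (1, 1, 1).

(∇×G)₁ = ∂G₃/∂y − ∂G₂/∂z = 4*x*z - 6*y^3
(∇×G)₂ = ∂G₁/∂z − ∂G₃/∂x = 8*x + 6
(∇×G)₃ = ∂G₂/∂x − ∂G₁/∂y = -2*z^2
∇×G = (4*x*z - 6*y^3, 8*x + 6, -2*z^2)
At (1, 1, 1): (-2, 14, -2).

(-2, 14, -2)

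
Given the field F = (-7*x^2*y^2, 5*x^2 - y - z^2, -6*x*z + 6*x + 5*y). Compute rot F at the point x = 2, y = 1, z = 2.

(9, 6, 76)

(∇×F)₁ = ∂F₃/∂y − ∂F₂/∂z = 2*z + 5
(∇×F)₂ = ∂F₁/∂z − ∂F₃/∂x = 6*z - 6
(∇×F)₃ = ∂F₂/∂x − ∂F₁/∂y = 14*x^2*y + 10*x
∇×F = (2*z + 5, 6*z - 6, 14*x^2*y + 10*x)
At (2, 1, 2): (9, 6, 76).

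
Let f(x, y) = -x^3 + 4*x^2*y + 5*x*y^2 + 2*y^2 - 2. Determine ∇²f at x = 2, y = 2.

∂²f/∂x² = 2*(-3*x + 4*y)
∂²f/∂y² = 2*(5*x + 2)
∇²f = 4*x + 8*y + 4
At (2, 2): 28.

28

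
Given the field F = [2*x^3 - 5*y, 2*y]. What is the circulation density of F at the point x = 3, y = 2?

∂F₂/∂x = 0
∂F₁/∂y = -5
Scalar curl = 5
At (3, 2): 5.

5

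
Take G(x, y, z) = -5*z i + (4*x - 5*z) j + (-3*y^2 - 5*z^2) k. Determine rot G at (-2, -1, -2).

(11, -5, 4)

(∇×G)₁ = ∂G₃/∂y − ∂G₂/∂z = -6*y + 5
(∇×G)₂ = ∂G₁/∂z − ∂G₃/∂x = -5
(∇×G)₃ = ∂G₂/∂x − ∂G₁/∂y = 4
∇×G = (-6*y + 5, -5, 4)
At (-2, -1, -2): (11, -5, 4).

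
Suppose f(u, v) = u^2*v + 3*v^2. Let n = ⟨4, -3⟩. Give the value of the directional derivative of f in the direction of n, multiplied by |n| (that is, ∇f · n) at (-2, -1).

22

∂f/∂u = 2*u*v
∂f/∂v = u^2 + 6*v
∇f at (-2, -1) = (4, -2)
∇f · n = (4)(4) + (-2)(-3) = 22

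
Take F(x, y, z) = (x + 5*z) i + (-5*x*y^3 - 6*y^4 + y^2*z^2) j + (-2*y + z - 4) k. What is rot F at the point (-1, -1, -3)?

(∇×F)₁ = ∂F₃/∂y − ∂F₂/∂z = -2*y^2*z - 2
(∇×F)₂ = ∂F₁/∂z − ∂F₃/∂x = 5
(∇×F)₃ = ∂F₂/∂x − ∂F₁/∂y = -5*y^3
∇×F = (-2*y^2*z - 2, 5, -5*y^3)
At (-1, -1, -3): (4, 5, 5).

(4, 5, 5)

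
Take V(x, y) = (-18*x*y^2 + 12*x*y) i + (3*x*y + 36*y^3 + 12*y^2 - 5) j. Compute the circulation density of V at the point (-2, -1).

∂V₂/∂x = 3*y
∂V₁/∂y = -36*x*y + 12*x
Scalar curl = 36*x*y - 12*x + 3*y
At (-2, -1): 93.

93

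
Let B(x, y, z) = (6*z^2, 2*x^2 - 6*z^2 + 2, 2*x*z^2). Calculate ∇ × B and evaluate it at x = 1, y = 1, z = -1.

(-12, -14, 4)

(∇×B)₁ = ∂B₃/∂y − ∂B₂/∂z = 12*z
(∇×B)₂ = ∂B₁/∂z − ∂B₃/∂x = -2*z^2 + 12*z
(∇×B)₃ = ∂B₂/∂x − ∂B₁/∂y = 4*x
∇×B = (12*z, -2*z^2 + 12*z, 4*x)
At (1, 1, -1): (-12, -14, 4).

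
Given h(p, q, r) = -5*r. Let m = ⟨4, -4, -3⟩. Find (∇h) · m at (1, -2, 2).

∂h/∂p = 0
∂h/∂q = 0
∂h/∂r = -5
∇h at (1, -2, 2) = (0, 0, -5)
∇h · m = (0)(4) + (0)(-4) + (-5)(-3) = 15

15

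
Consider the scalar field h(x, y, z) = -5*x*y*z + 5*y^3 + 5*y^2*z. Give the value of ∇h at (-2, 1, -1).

∂h/∂x = -5*y*z
∂h/∂y = -5*x*z + 15*y^2 + 10*y*z
∂h/∂z = -5*x*y + 5*y^2
∇h = (-5*y*z, -5*x*z + 15*y^2 + 10*y*z, -5*x*y + 5*y^2)
At (-2, 1, -1): (5, -5, 15).

(5, -5, 15)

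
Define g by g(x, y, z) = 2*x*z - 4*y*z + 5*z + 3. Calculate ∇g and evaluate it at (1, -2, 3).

(6, -12, 15)

∂g/∂x = 2*z
∂g/∂y = -4*z
∂g/∂z = 2*x - 4*y + 5
∇g = (2*z, -4*z, 2*x - 4*y + 5)
At (1, -2, 3): (6, -12, 15).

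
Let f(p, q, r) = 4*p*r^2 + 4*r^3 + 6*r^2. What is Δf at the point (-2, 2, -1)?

-28

∂²f/∂p² = 0
∂²f/∂q² = 0
∂²f/∂r² = 4*(2*p + 6*r + 3)
∇²f = 8*p + 24*r + 12
At (-2, 2, -1): -28.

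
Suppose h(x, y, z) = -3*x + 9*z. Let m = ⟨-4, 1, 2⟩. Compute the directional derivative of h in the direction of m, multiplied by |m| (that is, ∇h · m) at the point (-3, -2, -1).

∂h/∂x = -3
∂h/∂y = 0
∂h/∂z = 9
∇h at (-3, -2, -1) = (-3, 0, 9)
∇h · m = (-3)(-4) + (0)(1) + (9)(2) = 30

30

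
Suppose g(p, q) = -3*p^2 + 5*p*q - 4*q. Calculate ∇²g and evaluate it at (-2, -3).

-6

∂²g/∂p² = -6
∂²g/∂q² = 0
∇²g = -6
At (-2, -3): -6.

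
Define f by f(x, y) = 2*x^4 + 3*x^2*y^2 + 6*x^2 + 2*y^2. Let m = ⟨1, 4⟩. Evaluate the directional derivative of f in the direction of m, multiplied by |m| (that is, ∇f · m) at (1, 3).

∂f/∂x = 8*x^3 + 6*x*y^2 + 12*x
∂f/∂y = 6*x^2*y + 4*y
∇f at (1, 3) = (74, 30)
∇f · m = (74)(1) + (30)(4) = 194

194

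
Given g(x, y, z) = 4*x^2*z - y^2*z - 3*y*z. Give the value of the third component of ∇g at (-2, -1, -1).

18

(∇g)_3 = ∂g/∂z = 4*x^2 - y^2 - 3*y
At (-2, -1, -1): 18.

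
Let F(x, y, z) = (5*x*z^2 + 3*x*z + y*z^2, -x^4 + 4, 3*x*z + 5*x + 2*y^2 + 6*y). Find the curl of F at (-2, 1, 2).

(10, -53, 28)

(∇×F)₁ = ∂F₃/∂y − ∂F₂/∂z = 4*y + 6
(∇×F)₂ = ∂F₁/∂z − ∂F₃/∂x = 10*x*z + 3*x + 2*y*z - 3*z - 5
(∇×F)₃ = ∂F₂/∂x − ∂F₁/∂y = -4*x^3 - z^2
∇×F = (4*y + 6, 10*x*z + 3*x + 2*y*z - 3*z - 5, -4*x^3 - z^2)
At (-2, 1, 2): (10, -53, 28).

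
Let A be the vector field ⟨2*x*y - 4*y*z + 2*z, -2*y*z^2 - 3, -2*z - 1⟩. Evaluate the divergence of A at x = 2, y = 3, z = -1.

∂A₁/∂x = 2*y
∂A₂/∂y = -2*z^2
∂A₃/∂z = -2
∇·A = 2*y - 2*z^2 - 2
At (2, 3, -1): 2.

2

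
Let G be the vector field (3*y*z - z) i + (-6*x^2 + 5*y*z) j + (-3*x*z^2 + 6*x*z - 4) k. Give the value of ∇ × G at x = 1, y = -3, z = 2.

(∇×G)₁ = ∂G₃/∂y − ∂G₂/∂z = -5*y
(∇×G)₂ = ∂G₁/∂z − ∂G₃/∂x = 3*y + 3*z^2 - 6*z - 1
(∇×G)₃ = ∂G₂/∂x − ∂G₁/∂y = -12*x - 3*z
∇×G = (-5*y, 3*y + 3*z^2 - 6*z - 1, -12*x - 3*z)
At (1, -3, 2): (15, -10, -18).

(15, -10, -18)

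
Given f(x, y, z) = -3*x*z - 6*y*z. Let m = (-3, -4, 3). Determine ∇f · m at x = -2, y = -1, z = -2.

-30

∂f/∂x = -3*z
∂f/∂y = -6*z
∂f/∂z = -3*x - 6*y
∇f at (-2, -1, -2) = (6, 12, 12)
∇f · m = (6)(-3) + (12)(-4) + (12)(3) = -30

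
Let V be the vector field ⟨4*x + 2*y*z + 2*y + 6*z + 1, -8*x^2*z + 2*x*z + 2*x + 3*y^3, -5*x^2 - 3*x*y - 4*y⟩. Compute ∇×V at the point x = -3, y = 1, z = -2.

(83, -19, -96)

(∇×V)₁ = ∂V₃/∂y − ∂V₂/∂z = 8*x^2 - 5*x - 4
(∇×V)₂ = ∂V₁/∂z − ∂V₃/∂x = 10*x + 5*y + 6
(∇×V)₃ = ∂V₂/∂x − ∂V₁/∂y = -16*x*z
∇×V = (8*x^2 - 5*x - 4, 10*x + 5*y + 6, -16*x*z)
At (-3, 1, -2): (83, -19, -96).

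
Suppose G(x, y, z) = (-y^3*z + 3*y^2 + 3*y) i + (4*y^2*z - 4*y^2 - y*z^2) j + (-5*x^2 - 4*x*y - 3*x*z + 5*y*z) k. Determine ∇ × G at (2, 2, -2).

(-42, 14, -39)

(∇×G)₁ = ∂G₃/∂y − ∂G₂/∂z = -4*x - 4*y^2 + 2*y*z + 5*z
(∇×G)₂ = ∂G₁/∂z − ∂G₃/∂x = 10*x - y^3 + 4*y + 3*z
(∇×G)₃ = ∂G₂/∂x − ∂G₁/∂y = 3*y^2*z - 6*y - 3
∇×G = (-4*x - 4*y^2 + 2*y*z + 5*z, 10*x - y^3 + 4*y + 3*z, 3*y^2*z - 6*y - 3)
At (2, 2, -2): (-42, 14, -39).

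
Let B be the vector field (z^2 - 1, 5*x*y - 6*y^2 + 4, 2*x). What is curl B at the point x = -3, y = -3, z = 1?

(0, 0, -15)

(∇×B)₁ = ∂B₃/∂y − ∂B₂/∂z = 0
(∇×B)₂ = ∂B₁/∂z − ∂B₃/∂x = 2*z - 2
(∇×B)₃ = ∂B₂/∂x − ∂B₁/∂y = 5*y
∇×B = (0, 2*z - 2, 5*y)
At (-3, -3, 1): (0, 0, -15).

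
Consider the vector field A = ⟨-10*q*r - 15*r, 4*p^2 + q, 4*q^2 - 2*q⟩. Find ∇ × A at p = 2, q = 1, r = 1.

(6, -25, 26)

(∇×A)₁ = ∂A₃/∂q − ∂A₂/∂r = 8*q - 2
(∇×A)₂ = ∂A₁/∂r − ∂A₃/∂p = -10*q - 15
(∇×A)₃ = ∂A₂/∂p − ∂A₁/∂q = 8*p + 10*r
∇×A = (8*q - 2, -10*q - 15, 8*p + 10*r)
At (2, 1, 1): (6, -25, 26).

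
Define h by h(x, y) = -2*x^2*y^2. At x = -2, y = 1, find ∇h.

(8, -16)

∂h/∂x = -4*x*y^2
∂h/∂y = -4*x^2*y
∇h = (-4*x*y^2, -4*x^2*y)
At (-2, 1): (8, -16).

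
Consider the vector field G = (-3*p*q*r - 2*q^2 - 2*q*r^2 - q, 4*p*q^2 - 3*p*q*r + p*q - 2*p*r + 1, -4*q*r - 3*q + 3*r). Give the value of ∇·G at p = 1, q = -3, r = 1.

-2

∂G₁/∂p = -3*q*r
∂G₂/∂q = 8*p*q - 3*p*r + p
∂G₃/∂r = -4*q + 3
∇·G = 8*p*q - 3*p*r + p - 3*q*r - 4*q + 3
At (1, -3, 1): -2.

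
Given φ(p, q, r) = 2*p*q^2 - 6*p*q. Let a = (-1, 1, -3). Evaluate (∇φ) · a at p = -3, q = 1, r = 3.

10

∂φ/∂p = 2*q^2 - 6*q
∂φ/∂q = 4*p*q - 6*p
∂φ/∂r = 0
∇φ at (-3, 1, 3) = (-4, 6, 0)
∇φ · a = (-4)(-1) + (6)(1) + (0)(-3) = 10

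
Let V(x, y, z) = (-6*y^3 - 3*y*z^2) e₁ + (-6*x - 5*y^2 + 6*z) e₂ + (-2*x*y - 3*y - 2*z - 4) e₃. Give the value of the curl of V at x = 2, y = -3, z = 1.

(∇×V)₁ = ∂V₃/∂y − ∂V₂/∂z = -2*x - 9
(∇×V)₂ = ∂V₁/∂z − ∂V₃/∂x = -6*y*z + 2*y
(∇×V)₃ = ∂V₂/∂x − ∂V₁/∂y = 18*y^2 + 3*z^2 - 6
∇×V = (-2*x - 9, -6*y*z + 2*y, 18*y^2 + 3*z^2 - 6)
At (2, -3, 1): (-13, 12, 159).

(-13, 12, 159)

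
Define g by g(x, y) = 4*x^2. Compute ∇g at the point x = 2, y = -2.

(16, 0)

∂g/∂x = 8*x
∂g/∂y = 0
∇g = (8*x, 0)
At (2, -2): (16, 0).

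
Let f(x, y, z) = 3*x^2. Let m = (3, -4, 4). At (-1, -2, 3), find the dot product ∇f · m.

∂f/∂x = 6*x
∂f/∂y = 0
∂f/∂z = 0
∇f at (-1, -2, 3) = (-6, 0, 0)
∇f · m = (-6)(3) + (0)(-4) + (0)(4) = -18

-18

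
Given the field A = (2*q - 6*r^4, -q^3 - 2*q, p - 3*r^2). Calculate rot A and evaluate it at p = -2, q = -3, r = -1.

(0, 23, -2)

(∇×A)₁ = ∂A₃/∂q − ∂A₂/∂r = 0
(∇×A)₂ = ∂A₁/∂r − ∂A₃/∂p = -24*r^3 - 1
(∇×A)₃ = ∂A₂/∂p − ∂A₁/∂q = -2
∇×A = (0, -24*r^3 - 1, -2)
At (-2, -3, -1): (0, 23, -2).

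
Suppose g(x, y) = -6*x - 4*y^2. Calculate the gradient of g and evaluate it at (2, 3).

∂g/∂x = -6
∂g/∂y = -8*y
∇g = (-6, -8*y)
At (2, 3): (-6, -24).

(-6, -24)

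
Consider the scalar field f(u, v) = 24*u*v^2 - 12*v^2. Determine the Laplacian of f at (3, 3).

120

∂²f/∂u² = 0
∂²f/∂v² = 24*(2*u - 1)
∇²f = 48*u - 24
At (3, 3): 120.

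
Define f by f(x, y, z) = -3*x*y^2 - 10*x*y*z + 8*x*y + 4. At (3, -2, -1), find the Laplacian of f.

∂²f/∂x² = 0
∂²f/∂y² = -6*x
∂²f/∂z² = 0
∇²f = -6*x
At (3, -2, -1): -18.

-18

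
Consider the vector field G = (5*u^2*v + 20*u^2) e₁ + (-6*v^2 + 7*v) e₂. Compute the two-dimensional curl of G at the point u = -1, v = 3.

∂G₂/∂u = 0
∂G₁/∂v = 5*u^2
Scalar curl = -5*u^2
At (-1, 3): -5.

-5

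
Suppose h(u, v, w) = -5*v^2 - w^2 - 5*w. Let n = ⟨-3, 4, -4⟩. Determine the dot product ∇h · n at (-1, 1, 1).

∂h/∂u = 0
∂h/∂v = -10*v
∂h/∂w = -2*w - 5
∇h at (-1, 1, 1) = (0, -10, -7)
∇h · n = (0)(-3) + (-10)(4) + (-7)(-4) = -12

-12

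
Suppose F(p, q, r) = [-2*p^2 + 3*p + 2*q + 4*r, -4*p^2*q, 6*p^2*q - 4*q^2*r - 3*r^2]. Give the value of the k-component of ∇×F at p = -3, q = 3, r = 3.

(∇×F)_3 = ∂F₂/∂p − ∂F₁/∂q
= -8*p*q − (2)
= -8*p*q - 2
At (-3, 3, 3): 70.

70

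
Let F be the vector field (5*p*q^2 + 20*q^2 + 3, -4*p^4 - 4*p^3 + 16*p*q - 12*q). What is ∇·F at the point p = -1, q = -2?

-8

∂F₁/∂p = 5*q^2
∂F₂/∂q = 16*p - 12
∇·F = 16*p + 5*q^2 - 12
At (-1, -2): -8.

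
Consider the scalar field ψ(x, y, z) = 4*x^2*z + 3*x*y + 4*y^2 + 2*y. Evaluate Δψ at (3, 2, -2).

-8

∂²ψ/∂x² = 8*z
∂²ψ/∂y² = 8
∂²ψ/∂z² = 0
∇²ψ = 8*z + 8
At (3, 2, -2): -8.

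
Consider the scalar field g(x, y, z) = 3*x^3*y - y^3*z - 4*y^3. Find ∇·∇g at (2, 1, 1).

6

∂²g/∂x² = 18*x*y
∂²g/∂y² = -6*y*(z + 4)
∂²g/∂z² = 0
∇²g = 18*x*y - 6*y*z - 24*y
At (2, 1, 1): 6.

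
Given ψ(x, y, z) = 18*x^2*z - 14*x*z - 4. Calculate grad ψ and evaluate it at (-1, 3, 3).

∂ψ/∂x = 36*x*z - 14*z
∂ψ/∂y = 0
∂ψ/∂z = 18*x^2 - 14*x
∇ψ = (36*x*z - 14*z, 0, 18*x^2 - 14*x)
At (-1, 3, 3): (-150, 0, 32).

(-150, 0, 32)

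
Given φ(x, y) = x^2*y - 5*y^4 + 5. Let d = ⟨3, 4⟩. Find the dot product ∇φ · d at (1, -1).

∂φ/∂x = 2*x*y
∂φ/∂y = x^2 - 20*y^3
∇φ at (1, -1) = (-2, 21)
∇φ · d = (-2)(3) + (21)(4) = 78

78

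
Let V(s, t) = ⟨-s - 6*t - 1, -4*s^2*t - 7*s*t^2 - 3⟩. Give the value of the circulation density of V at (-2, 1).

15

∂V₂/∂s = -8*s*t - 7*t^2
∂V₁/∂t = -6
Scalar curl = -8*s*t - 7*t^2 + 6
At (-2, 1): 15.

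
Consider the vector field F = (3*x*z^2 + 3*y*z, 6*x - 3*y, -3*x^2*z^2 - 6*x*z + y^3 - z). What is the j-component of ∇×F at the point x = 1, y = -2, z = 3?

84

(∇×F)_2 = ∂F₁/∂z − ∂F₃/∂x
= 6*x*z + 3*y − (-6*x*z^2 - 6*z)
= 6*x*z^2 + 6*x*z + 3*y + 6*z
At (1, -2, 3): 84.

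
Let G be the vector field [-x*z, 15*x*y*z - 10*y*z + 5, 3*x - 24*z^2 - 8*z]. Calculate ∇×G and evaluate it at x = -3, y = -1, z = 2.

(-55, 0, -30)

(∇×G)₁ = ∂G₃/∂y − ∂G₂/∂z = -15*x*y + 10*y
(∇×G)₂ = ∂G₁/∂z − ∂G₃/∂x = -x - 3
(∇×G)₃ = ∂G₂/∂x − ∂G₁/∂y = 15*y*z
∇×G = (-15*x*y + 10*y, -x - 3, 15*y*z)
At (-3, -1, 2): (-55, 0, -30).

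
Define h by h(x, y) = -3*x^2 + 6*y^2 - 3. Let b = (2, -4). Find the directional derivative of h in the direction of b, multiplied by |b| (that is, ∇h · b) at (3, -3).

∂h/∂x = -6*x
∂h/∂y = 12*y
∇h at (3, -3) = (-18, -36)
∇h · b = (-18)(2) + (-36)(-4) = 108

108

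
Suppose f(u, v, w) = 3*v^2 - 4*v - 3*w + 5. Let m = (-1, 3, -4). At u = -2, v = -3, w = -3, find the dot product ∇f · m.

∂f/∂u = 0
∂f/∂v = 6*v - 4
∂f/∂w = -3
∇f at (-2, -3, -3) = (0, -22, -3)
∇f · m = (0)(-1) + (-22)(3) + (-3)(-4) = -54

-54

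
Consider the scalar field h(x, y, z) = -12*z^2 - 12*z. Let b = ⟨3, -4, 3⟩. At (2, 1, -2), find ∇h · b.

∂h/∂x = 0
∂h/∂y = 0
∂h/∂z = -24*z - 12
∇h at (2, 1, -2) = (0, 0, 36)
∇h · b = (0)(3) + (0)(-4) + (36)(3) = 108

108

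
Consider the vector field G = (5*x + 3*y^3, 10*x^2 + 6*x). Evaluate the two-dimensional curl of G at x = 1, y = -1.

∂G₂/∂x = 20*x + 6
∂G₁/∂y = 9*y^2
Scalar curl = 20*x - 9*y^2 + 6
At (1, -1): 17.

17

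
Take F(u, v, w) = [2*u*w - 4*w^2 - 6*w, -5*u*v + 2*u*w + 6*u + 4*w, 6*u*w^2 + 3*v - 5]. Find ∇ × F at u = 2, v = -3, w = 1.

(-5, -16, 23)

(∇×F)₁ = ∂F₃/∂v − ∂F₂/∂w = -2*u - 1
(∇×F)₂ = ∂F₁/∂w − ∂F₃/∂u = 2*u - 6*w^2 - 8*w - 6
(∇×F)₃ = ∂F₂/∂u − ∂F₁/∂v = -5*v + 2*w + 6
∇×F = (-2*u - 1, 2*u - 6*w^2 - 8*w - 6, -5*v + 2*w + 6)
At (2, -3, 1): (-5, -16, 23).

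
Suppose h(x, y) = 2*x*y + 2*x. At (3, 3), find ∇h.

(8, 6)

∂h/∂x = 2*y + 2
∂h/∂y = 2*x
∇h = (2*y + 2, 2*x)
At (3, 3): (8, 6).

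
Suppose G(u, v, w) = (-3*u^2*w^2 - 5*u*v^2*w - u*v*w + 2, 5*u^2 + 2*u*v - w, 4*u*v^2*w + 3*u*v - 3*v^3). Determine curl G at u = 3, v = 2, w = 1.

(∇×G)₁ = ∂G₃/∂v − ∂G₂/∂w = 8*u*v*w + 3*u - 9*v^2 + 1
(∇×G)₂ = ∂G₁/∂w − ∂G₃/∂u = -6*u^2*w - 5*u*v^2 - u*v - 4*v^2*w - 3*v
(∇×G)₃ = ∂G₂/∂u − ∂G₁/∂v = 10*u*v*w + u*w + 10*u + 2*v
∇×G = (8*u*v*w + 3*u - 9*v^2 + 1, -6*u^2*w - 5*u*v^2 - u*v - 4*v^2*w - 3*v, 10*u*v*w + u*w + 10*u + 2*v)
At (3, 2, 1): (22, -142, 97).

(22, -142, 97)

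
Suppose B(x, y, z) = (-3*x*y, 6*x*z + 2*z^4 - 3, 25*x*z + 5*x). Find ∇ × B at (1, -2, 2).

(-70, -55, 15)

(∇×B)₁ = ∂B₃/∂y − ∂B₂/∂z = -6*x - 8*z^3
(∇×B)₂ = ∂B₁/∂z − ∂B₃/∂x = -25*z - 5
(∇×B)₃ = ∂B₂/∂x − ∂B₁/∂y = 3*x + 6*z
∇×B = (-6*x - 8*z^3, -25*z - 5, 3*x + 6*z)
At (1, -2, 2): (-70, -55, 15).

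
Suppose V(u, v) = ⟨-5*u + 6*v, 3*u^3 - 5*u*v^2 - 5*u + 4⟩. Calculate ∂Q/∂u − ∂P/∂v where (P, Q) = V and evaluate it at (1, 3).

-47

∂V₂/∂u = 9*u^2 - 5*v^2 - 5
∂V₁/∂v = 6
Scalar curl = 9*u^2 - 5*v^2 - 11
At (1, 3): -47.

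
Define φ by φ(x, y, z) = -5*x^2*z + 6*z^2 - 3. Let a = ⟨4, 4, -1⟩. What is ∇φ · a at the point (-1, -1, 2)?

∂φ/∂x = -10*x*z
∂φ/∂y = 0
∂φ/∂z = -5*x^2 + 12*z
∇φ at (-1, -1, 2) = (20, 0, 19)
∇φ · a = (20)(4) + (0)(4) + (19)(-1) = 61

61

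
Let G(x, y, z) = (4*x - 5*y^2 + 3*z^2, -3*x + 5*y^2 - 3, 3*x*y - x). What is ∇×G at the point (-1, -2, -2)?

(-3, -5, -23)

(∇×G)₁ = ∂G₃/∂y − ∂G₂/∂z = 3*x
(∇×G)₂ = ∂G₁/∂z − ∂G₃/∂x = -3*y + 6*z + 1
(∇×G)₃ = ∂G₂/∂x − ∂G₁/∂y = 10*y - 3
∇×G = (3*x, -3*y + 6*z + 1, 10*y - 3)
At (-1, -2, -2): (-3, -5, -23).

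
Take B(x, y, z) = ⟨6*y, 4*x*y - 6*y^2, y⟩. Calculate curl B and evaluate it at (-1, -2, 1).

(∇×B)₁ = ∂B₃/∂y − ∂B₂/∂z = 1
(∇×B)₂ = ∂B₁/∂z − ∂B₃/∂x = 0
(∇×B)₃ = ∂B₂/∂x − ∂B₁/∂y = 4*y - 6
∇×B = (1, 0, 4*y - 6)
At (-1, -2, 1): (1, 0, -14).

(1, 0, -14)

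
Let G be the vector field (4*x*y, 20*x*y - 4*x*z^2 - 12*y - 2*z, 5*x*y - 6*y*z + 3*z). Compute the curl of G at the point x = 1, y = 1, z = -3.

(∇×G)₁ = ∂G₃/∂y − ∂G₂/∂z = 8*x*z + 5*x - 6*z + 2
(∇×G)₂ = ∂G₁/∂z − ∂G₃/∂x = -5*y
(∇×G)₃ = ∂G₂/∂x − ∂G₁/∂y = -4*x + 20*y - 4*z^2
∇×G = (8*x*z + 5*x - 6*z + 2, -5*y, -4*x + 20*y - 4*z^2)
At (1, 1, -3): (1, -5, -20).

(1, -5, -20)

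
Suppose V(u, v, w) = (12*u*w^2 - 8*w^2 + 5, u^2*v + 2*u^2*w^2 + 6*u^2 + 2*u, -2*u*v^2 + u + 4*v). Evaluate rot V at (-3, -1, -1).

(28, 89, -40)

(∇×V)₁ = ∂V₃/∂v − ∂V₂/∂w = -4*u^2*w - 4*u*v + 4
(∇×V)₂ = ∂V₁/∂w − ∂V₃/∂u = 24*u*w + 2*v^2 - 16*w - 1
(∇×V)₃ = ∂V₂/∂u − ∂V₁/∂v = 2*u*v + 4*u*w^2 + 12*u + 2
∇×V = (-4*u^2*w - 4*u*v + 4, 24*u*w + 2*v^2 - 16*w - 1, 2*u*v + 4*u*w^2 + 12*u + 2)
At (-3, -1, -1): (28, 89, -40).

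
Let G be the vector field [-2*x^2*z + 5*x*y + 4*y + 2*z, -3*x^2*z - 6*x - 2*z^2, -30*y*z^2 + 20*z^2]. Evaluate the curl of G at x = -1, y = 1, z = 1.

(-23, 0, 1)

(∇×G)₁ = ∂G₃/∂y − ∂G₂/∂z = 3*x^2 - 30*z^2 + 4*z
(∇×G)₂ = ∂G₁/∂z − ∂G₃/∂x = -2*x^2 + 2
(∇×G)₃ = ∂G₂/∂x − ∂G₁/∂y = -6*x*z - 5*x - 10
∇×G = (3*x^2 - 30*z^2 + 4*z, -2*x^2 + 2, -6*x*z - 5*x - 10)
At (-1, 1, 1): (-23, 0, 1).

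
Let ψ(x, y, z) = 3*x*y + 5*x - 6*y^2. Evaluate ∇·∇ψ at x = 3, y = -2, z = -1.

∂²ψ/∂x² = 0
∂²ψ/∂y² = -12
∂²ψ/∂z² = 0
∇²ψ = -12
At (3, -2, -1): -12.

-12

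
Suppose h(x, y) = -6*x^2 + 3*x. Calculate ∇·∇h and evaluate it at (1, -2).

∂²h/∂x² = -12
∂²h/∂y² = 0
∇²h = -12
At (1, -2): -12.

-12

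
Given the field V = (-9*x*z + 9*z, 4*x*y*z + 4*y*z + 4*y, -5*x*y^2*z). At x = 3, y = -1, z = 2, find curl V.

(76, -8, -8)

(∇×V)₁ = ∂V₃/∂y − ∂V₂/∂z = -10*x*y*z - 4*x*y - 4*y
(∇×V)₂ = ∂V₁/∂z − ∂V₃/∂x = -9*x + 5*y^2*z + 9
(∇×V)₃ = ∂V₂/∂x − ∂V₁/∂y = 4*y*z
∇×V = (-10*x*y*z - 4*x*y - 4*y, -9*x + 5*y^2*z + 9, 4*y*z)
At (3, -1, 2): (76, -8, -8).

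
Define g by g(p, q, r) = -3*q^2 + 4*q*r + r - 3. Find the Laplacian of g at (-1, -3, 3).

∂²g/∂p² = 0
∂²g/∂q² = -6
∂²g/∂r² = 0
∇²g = -6
At (-1, -3, 3): -6.

-6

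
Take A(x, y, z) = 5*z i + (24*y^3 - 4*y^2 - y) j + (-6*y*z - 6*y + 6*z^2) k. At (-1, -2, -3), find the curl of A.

(∇×A)₁ = ∂A₃/∂y − ∂A₂/∂z = -6*z - 6
(∇×A)₂ = ∂A₁/∂z − ∂A₃/∂x = 5
(∇×A)₃ = ∂A₂/∂x − ∂A₁/∂y = 0
∇×A = (-6*z - 6, 5, 0)
At (-1, -2, -3): (12, 5, 0).

(12, 5, 0)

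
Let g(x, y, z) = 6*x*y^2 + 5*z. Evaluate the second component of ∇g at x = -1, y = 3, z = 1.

(∇g)_2 = ∂g/∂y = 12*x*y
At (-1, 3, 1): -36.

-36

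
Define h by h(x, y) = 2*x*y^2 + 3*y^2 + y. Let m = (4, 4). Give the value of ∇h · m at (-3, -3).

148

∂h/∂x = 2*y^2
∂h/∂y = 4*x*y + 6*y + 1
∇h at (-3, -3) = (18, 19)
∇h · m = (18)(4) + (19)(4) = 148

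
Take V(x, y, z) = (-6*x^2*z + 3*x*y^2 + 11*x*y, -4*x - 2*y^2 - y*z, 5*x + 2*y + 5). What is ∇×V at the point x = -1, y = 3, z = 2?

(∇×V)₁ = ∂V₃/∂y − ∂V₂/∂z = y + 2
(∇×V)₂ = ∂V₁/∂z − ∂V₃/∂x = -6*x^2 - 5
(∇×V)₃ = ∂V₂/∂x − ∂V₁/∂y = -6*x*y - 11*x - 4
∇×V = (y + 2, -6*x^2 - 5, -6*x*y - 11*x - 4)
At (-1, 3, 2): (5, -11, 25).

(5, -11, 25)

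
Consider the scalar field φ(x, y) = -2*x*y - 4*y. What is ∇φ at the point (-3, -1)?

(2, 2)

∂φ/∂x = -2*y
∂φ/∂y = -2*x - 4
∇φ = (-2*y, -2*x - 4)
At (-3, -1): (2, 2).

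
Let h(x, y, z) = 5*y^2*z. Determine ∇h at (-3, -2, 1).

∂h/∂x = 0
∂h/∂y = 10*y*z
∂h/∂z = 5*y^2
∇h = (0, 10*y*z, 5*y^2)
At (-3, -2, 1): (0, -20, 20).

(0, -20, 20)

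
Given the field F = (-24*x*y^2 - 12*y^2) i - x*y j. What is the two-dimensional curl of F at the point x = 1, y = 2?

142

∂F₂/∂x = -y
∂F₁/∂y = -48*x*y - 24*y
Scalar curl = 48*x*y + 23*y
At (1, 2): 142.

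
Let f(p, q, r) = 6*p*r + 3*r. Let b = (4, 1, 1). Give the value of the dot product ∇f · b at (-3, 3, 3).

∂f/∂p = 6*r
∂f/∂q = 0
∂f/∂r = 6*p + 3
∇f at (-3, 3, 3) = (18, 0, -15)
∇f · b = (18)(4) + (0)(1) + (-15)(1) = 57

57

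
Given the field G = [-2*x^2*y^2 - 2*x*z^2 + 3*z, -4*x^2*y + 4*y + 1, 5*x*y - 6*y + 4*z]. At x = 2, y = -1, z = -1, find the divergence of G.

-18

∂G₁/∂x = -4*x*y^2 - 2*z^2
∂G₂/∂y = -4*x^2 + 4
∂G₃/∂z = 4
∇·G = -4*x^2 - 4*x*y^2 - 2*z^2 + 8
At (2, -1, -1): -18.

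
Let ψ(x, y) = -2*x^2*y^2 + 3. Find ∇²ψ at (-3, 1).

-40

∂²ψ/∂x² = -4*y^2
∂²ψ/∂y² = -4*x^2
∇²ψ = -4*x^2 - 4*y^2
At (-3, 1): -40.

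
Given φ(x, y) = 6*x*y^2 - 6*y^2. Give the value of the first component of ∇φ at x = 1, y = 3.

(∇φ)_1 = ∂φ/∂x = 6*y^2
At (1, 3): 54.

54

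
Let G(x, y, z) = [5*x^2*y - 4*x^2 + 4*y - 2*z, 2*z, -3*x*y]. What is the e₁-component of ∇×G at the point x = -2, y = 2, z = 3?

(∇×G)_1 = ∂G₃/∂y − ∂G₂/∂z
= -3*x − (2)
= -3*x - 2
At (-2, 2, 3): 4.

4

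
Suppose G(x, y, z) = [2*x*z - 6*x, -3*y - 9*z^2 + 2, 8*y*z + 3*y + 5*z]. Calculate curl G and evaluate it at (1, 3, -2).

(∇×G)₁ = ∂G₃/∂y − ∂G₂/∂z = 26*z + 3
(∇×G)₂ = ∂G₁/∂z − ∂G₃/∂x = 2*x
(∇×G)₃ = ∂G₂/∂x − ∂G₁/∂y = 0
∇×G = (26*z + 3, 2*x, 0)
At (1, 3, -2): (-49, 2, 0).

(-49, 2, 0)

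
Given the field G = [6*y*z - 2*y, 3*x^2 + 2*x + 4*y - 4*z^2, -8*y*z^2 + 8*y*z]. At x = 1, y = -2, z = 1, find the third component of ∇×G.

4

(∇×G)_3 = ∂G₂/∂x − ∂G₁/∂y
= 6*x + 2 − (6*z - 2)
= 6*x - 6*z + 4
At (1, -2, 1): 4.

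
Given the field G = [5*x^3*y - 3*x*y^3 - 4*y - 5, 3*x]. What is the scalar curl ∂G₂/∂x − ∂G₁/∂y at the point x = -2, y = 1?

29

∂G₂/∂x = 3
∂G₁/∂y = 5*x^3 - 9*x*y^2 - 4
Scalar curl = -5*x^3 + 9*x*y^2 + 7
At (-2, 1): 29.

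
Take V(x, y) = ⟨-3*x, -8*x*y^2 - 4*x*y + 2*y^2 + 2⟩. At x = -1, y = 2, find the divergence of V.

41

∂V₁/∂x = -3
∂V₂/∂y = -16*x*y - 4*x + 4*y
∇·V = -16*x*y - 4*x + 4*y - 3
At (-1, 2): 41.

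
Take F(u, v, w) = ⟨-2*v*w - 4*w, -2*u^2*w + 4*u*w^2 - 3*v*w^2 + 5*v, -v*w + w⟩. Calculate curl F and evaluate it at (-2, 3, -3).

(-91, -10, 6)

(∇×F)₁ = ∂F₃/∂v − ∂F₂/∂w = 2*u^2 - 8*u*w + 6*v*w - w
(∇×F)₂ = ∂F₁/∂w − ∂F₃/∂u = -2*v - 4
(∇×F)₃ = ∂F₂/∂u − ∂F₁/∂v = -4*u*w + 4*w^2 + 2*w
∇×F = (2*u^2 - 8*u*w + 6*v*w - w, -2*v - 4, -4*u*w + 4*w^2 + 2*w)
At (-2, 3, -3): (-91, -10, 6).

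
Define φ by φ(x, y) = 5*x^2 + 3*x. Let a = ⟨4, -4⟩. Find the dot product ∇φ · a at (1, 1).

∂φ/∂x = 10*x + 3
∂φ/∂y = 0
∇φ at (1, 1) = (13, 0)
∇φ · a = (13)(4) + (0)(-4) = 52

52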